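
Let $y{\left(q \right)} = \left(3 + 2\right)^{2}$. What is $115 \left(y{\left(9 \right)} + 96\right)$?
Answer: $13915$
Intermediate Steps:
$y{\left(q \right)} = 25$ ($y{\left(q \right)} = 5^{2} = 25$)
$115 \left(y{\left(9 \right)} + 96\right) = 115 \left(25 + 96\right) = 115 \cdot 121 = 13915$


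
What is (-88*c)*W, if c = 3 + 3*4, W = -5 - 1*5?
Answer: 13200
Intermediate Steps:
W = -10 (W = -5 - 5 = -10)
c = 15 (c = 3 + 12 = 15)
(-88*c)*W = -88*15*(-10) = -1320*(-10) = 13200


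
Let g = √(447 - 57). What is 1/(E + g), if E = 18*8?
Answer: 24/3391 - √390/20346 ≈ 0.0061069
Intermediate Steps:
E = 144
g = √390 ≈ 19.748
1/(E + g) = 1/(144 + √390)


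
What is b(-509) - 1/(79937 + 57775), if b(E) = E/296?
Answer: -8761963/5095344 ≈ -1.7196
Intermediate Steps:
b(E) = E/296 (b(E) = E*(1/296) = E/296)
b(-509) - 1/(79937 + 57775) = (1/296)*(-509) - 1/(79937 + 57775) = -509/296 - 1/137712 = -8761963/5095344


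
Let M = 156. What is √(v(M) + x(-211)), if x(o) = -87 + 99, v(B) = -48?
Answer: 6*I ≈ 6.0*I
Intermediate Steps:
x(o) = 12
√(v(M) + x(-211)) = √(-48 + 12) = √(-36) = 6*I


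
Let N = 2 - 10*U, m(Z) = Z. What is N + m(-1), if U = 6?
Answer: -59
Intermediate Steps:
N = -58 (N = 2 - 10*6 = 2 - 60 = -58)
N + m(-1) = -58 - 1 = -59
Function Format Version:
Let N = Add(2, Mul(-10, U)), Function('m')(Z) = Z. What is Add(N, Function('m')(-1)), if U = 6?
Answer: -59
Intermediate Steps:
N = -58 (N = Add(2, Mul(-10, 6)) = Add(2, -60) = -58)
Add(N, Function('m')(-1)) = Add(-58, -1) = -59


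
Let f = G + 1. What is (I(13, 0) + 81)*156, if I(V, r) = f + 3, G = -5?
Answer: 12480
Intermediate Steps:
f = -4 (f = -5 + 1 = -4)
I(V, r) = -1 (I(V, r) = -4 + 3 = -1)
(I(13, 0) + 81)*156 = (-1 + 81)*156 = 80*156 = 12480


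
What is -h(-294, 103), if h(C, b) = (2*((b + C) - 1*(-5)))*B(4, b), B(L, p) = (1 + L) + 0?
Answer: 1860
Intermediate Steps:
B(L, p) = 1 + L
h(C, b) = 50 + 10*C + 10*b (h(C, b) = (2*((b + C) - 1*(-5)))*(1 + 4) = (2*((C + b) + 5))*5 = (2*(5 + C + b))*5 = (10 + 2*C + 2*b)*5 = 50 + 10*C + 10*b)
-h(-294, 103) = -(50 + 10*(-294) + 10*103) = -(50 - 2940 + 1030) = -1*(-1860) = 1860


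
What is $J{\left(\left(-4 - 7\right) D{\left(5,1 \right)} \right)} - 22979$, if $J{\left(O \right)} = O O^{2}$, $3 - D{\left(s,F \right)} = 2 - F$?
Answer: $-33627$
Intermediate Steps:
$D{\left(s,F \right)} = 1 + F$ ($D{\left(s,F \right)} = 3 - \left(2 - F\right) = 3 + \left(-2 + F\right) = 1 + F$)
$J{\left(O \right)} = O^{3}$
$J{\left(\left(-4 - 7\right) D{\left(5,1 \right)} \right)} - 22979 = \left(\left(-4 - 7\right) \left(1 + 1\right)\right)^{3} - 22979 = \left(\left(-11\right) 2\right)^{3} - 22979 = \left(-22\right)^{3} - 22979 = -10648 - 22979 = -33627$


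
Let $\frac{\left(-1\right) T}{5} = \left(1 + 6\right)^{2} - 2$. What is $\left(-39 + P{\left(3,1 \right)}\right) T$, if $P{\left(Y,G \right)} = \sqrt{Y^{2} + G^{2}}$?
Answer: $9165 - 235 \sqrt{10} \approx 8421.9$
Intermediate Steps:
$P{\left(Y,G \right)} = \sqrt{G^{2} + Y^{2}}$
$T = -235$ ($T = - 5 \left(\left(1 + 6\right)^{2} - 2\right) = - 5 \left(7^{2} - 2\right) = - 5 \left(49 - 2\right) = \left(-5\right) 47 = -235$)
$\left(-39 + P{\left(3,1 \right)}\right) T = \left(-39 + \sqrt{1^{2} + 3^{2}}\right) \left(-235\right) = \left(-39 + \sqrt{1 + 9}\right) \left(-235\right) = \left(-39 + \sqrt{10}\right) \left(-235\right) = 9165 - 235 \sqrt{10}$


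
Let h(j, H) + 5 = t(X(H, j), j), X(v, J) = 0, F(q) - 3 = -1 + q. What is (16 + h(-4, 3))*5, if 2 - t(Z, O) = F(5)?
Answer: 30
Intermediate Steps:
F(q) = 2 + q (F(q) = 3 + (-1 + q) = 2 + q)
t(Z, O) = -5 (t(Z, O) = 2 - (2 + 5) = 2 - 1*7 = 2 - 7 = -5)
h(j, H) = -10 (h(j, H) = -5 - 5 = -10)
(16 + h(-4, 3))*5 = (16 - 10)*5 = 6*5 = 30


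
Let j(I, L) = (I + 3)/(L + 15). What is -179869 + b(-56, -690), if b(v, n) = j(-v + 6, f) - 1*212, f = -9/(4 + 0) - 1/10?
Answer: -45559193/253 ≈ -1.8008e+5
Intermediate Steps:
f = -47/20 (f = -9/4 - 1*⅒ = -9*¼ - ⅒ = -9/4 - ⅒ = -47/20 ≈ -2.3500)
j(I, L) = (3 + I)/(15 + L)
b(v, n) = -53456/253 - 20*v/253 (b(v, n) = (3 + (-v + 6))/(15 - 47/20) - 1*212 = (3 + (6 - v))/(253/20) - 212 = 20*(9 - v)/253 - 212 = (180/253 - 20*v/253) - 212 = -53456/253 - 20*v/253)
-179869 + b(-56, -690) = -179869 + (-53456/253 - 20/253*(-56)) = -179869 + (-53456/253 + 1120/253) = -179869 - 52336/253 = -45559193/253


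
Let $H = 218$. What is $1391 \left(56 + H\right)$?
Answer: $381134$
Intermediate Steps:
$1391 \left(56 + H\right) = 1391 \left(56 + 218\right) = 1391 \cdot 274 = 381134$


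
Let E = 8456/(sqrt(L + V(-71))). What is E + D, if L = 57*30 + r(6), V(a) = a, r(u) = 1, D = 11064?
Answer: 11064 + 2114*sqrt(410)/205 ≈ 11273.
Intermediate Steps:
L = 1711 (L = 57*30 + 1 = 1710 + 1 = 1711)
E = 2114*sqrt(410)/205 (E = 8456/(sqrt(1711 - 71)) = 8456/(sqrt(1640)) = 8456/((2*sqrt(410))) = 8456*(sqrt(410)/820) = 2114*sqrt(410)/205 ≈ 208.81)
E + D = 2114*sqrt(410)/205 + 11064 = 11064 + 2114*sqrt(410)/205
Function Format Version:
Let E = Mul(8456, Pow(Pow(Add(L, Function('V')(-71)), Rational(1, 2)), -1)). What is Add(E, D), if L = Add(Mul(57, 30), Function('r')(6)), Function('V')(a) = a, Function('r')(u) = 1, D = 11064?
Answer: Add(11064, Mul(Rational(2114, 205), Pow(410, Rational(1, 2)))) ≈ 11273.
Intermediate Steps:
L = 1711 (L = Add(Mul(57, 30), 1) = Add(1710, 1) = 1711)
E = Mul(Rational(2114, 205), Pow(410, Rational(1, 2))) (E = Mul(8456, Pow(Pow(Add(1711, -71), Rational(1, 2)), -1)) = Mul(8456, Pow(Pow(1640, Rational(1, 2)), -1)) = Mul(8456, Pow(Mul(2, Pow(410, Rational(1, 2))), -1)) = Mul(8456, Mul(Rational(1, 820), Pow(410, Rational(1, 2)))) = Mul(Rational(2114, 205), Pow(410, Rational(1, 2))) ≈ 208.81)
Add(E, D) = Add(Mul(Rational(2114, 205), Pow(410, Rational(1, 2))), 11064) = Add(11064, Mul(Rational(2114, 205), Pow(410, Rational(1, 2))))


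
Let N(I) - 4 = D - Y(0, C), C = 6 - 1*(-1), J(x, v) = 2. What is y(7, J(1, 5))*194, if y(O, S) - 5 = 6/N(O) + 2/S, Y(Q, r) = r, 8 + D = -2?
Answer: 13968/13 ≈ 1074.5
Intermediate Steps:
D = -10 (D = -8 - 2 = -10)
C = 7 (C = 6 + 1 = 7)
N(I) = -13 (N(I) = 4 + (-10 - 1*7) = 4 + (-10 - 7) = 4 - 17 = -13)
y(O, S) = 59/13 + 2/S (y(O, S) = 5 + (6/(-13) + 2/S) = 5 + (6*(-1/13) + 2/S) = 5 + (-6/13 + 2/S) = 59/13 + 2/S)
y(7, J(1, 5))*194 = (59/13 + 2/2)*194 = (59/13 + 2*(1/2))*194 = (59/13 + 1)*194 = (72/13)*194 = 13968/13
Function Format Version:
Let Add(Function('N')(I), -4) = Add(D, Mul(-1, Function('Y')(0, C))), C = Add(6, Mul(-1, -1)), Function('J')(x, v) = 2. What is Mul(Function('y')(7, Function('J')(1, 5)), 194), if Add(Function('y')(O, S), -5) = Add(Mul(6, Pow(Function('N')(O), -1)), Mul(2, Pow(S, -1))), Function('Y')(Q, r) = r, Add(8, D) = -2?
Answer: Rational(13968, 13) ≈ 1074.5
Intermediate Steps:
D = -10 (D = Add(-8, -2) = -10)
C = 7 (C = Add(6, 1) = 7)
Function('N')(I) = -13 (Function('N')(I) = Add(4, Add(-10, Mul(-1, 7))) = Add(4, Add(-10, -7)) = Add(4, -17) = -13)
Function('y')(O, S) = Add(Rational(59, 13), Mul(2, Pow(S, -1))) (Function('y')(O, S) = Add(5, Add(Mul(6, Pow(-13, -1)), Mul(2, Pow(S, -1)))) = Add(5, Add(Mul(6, Rational(-1, 13)), Mul(2, Pow(S, -1)))) = Add(5, Add(Rational(-6, 13), Mul(2, Pow(S, -1)))) = Add(Rational(59, 13), Mul(2, Pow(S, -1))))
Mul(Function('y')(7, Function('J')(1, 5)), 194) = Mul(Add(Rational(59, 13), Mul(2, Pow(2, -1))), 194) = Mul(Add(Rational(59, 13), Mul(2, Rational(1, 2))), 194) = Mul(Add(Rational(59, 13), 1), 194) = Mul(Rational(72, 13), 194) = Rational(13968, 13)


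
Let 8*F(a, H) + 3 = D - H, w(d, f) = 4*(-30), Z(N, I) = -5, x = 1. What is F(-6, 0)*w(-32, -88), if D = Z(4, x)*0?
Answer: 45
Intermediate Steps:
D = 0 (D = -5*0 = 0)
w(d, f) = -120
F(a, H) = -3/8 - H/8 (F(a, H) = -3/8 + (0 - H)/8 = -3/8 + (-H)/8 = -3/8 - H/8)
F(-6, 0)*w(-32, -88) = (-3/8 - ⅛*0)*(-120) = (-3/8 + 0)*(-120) = -3/8*(-120) = 45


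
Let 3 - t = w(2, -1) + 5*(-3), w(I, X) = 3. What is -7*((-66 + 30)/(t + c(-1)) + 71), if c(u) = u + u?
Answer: -6209/13 ≈ -477.62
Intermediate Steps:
t = 15 (t = 3 - (3 + 5*(-3)) = 3 - (3 - 15) = 3 - 1*(-12) = 3 + 12 = 15)
c(u) = 2*u
-7*((-66 + 30)/(t + c(-1)) + 71) = -7*((-66 + 30)/(15 + 2*(-1)) + 71) = -7*(-36/(15 - 2) + 71) = -7*(-36/13 + 71) = -7*887/13 = -6209/13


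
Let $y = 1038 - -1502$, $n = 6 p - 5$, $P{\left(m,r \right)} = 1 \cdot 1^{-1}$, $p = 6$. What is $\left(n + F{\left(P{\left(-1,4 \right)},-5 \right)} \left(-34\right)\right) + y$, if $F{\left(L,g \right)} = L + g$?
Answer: $2707$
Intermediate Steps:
$P{\left(m,r \right)} = 1$ ($P{\left(m,r \right)} = 1 \cdot 1 = 1$)
$n = 31$ ($n = 6 \cdot 6 - 5 = 36 - 5 = 31$)
$y = 2540$ ($y = 1038 + 1502 = 2540$)
$\left(n + F{\left(P{\left(-1,4 \right)},-5 \right)} \left(-34\right)\right) + y = \left(31 + \left(1 - 5\right) \left(-34\right)\right) + 2540 = \left(31 - -136\right) + 2540 = \left(31 + 136\right) + 2540 = 167 + 2540 = 2707$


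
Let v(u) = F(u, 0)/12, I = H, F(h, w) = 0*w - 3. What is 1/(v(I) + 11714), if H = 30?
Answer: 4/46855 ≈ 8.5370e-5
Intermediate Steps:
F(h, w) = -3 (F(h, w) = 0 - 3 = -3)
I = 30
v(u) = -¼ (v(u) = -3/12 = -3*1/12 = -¼)
1/(v(I) + 11714) = 1/(-¼ + 11714) = 1/(46855/4) = 4/46855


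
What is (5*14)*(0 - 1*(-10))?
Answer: 700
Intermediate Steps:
(5*14)*(0 - 1*(-10)) = 70*(0 + 10) = 70*10 = 700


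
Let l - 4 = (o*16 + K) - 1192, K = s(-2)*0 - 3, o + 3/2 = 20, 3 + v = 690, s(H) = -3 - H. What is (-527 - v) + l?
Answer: -2109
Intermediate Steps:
v = 687 (v = -3 + 690 = 687)
o = 37/2 (o = -3/2 + 20 = 37/2 ≈ 18.500)
K = -3 (K = (-3 - 1*(-2))*0 - 3 = (-3 + 2)*0 - 3 = -1*0 - 3 = 0 - 3 = -3)
l = -895 (l = 4 + (((37/2)*16 - 3) - 1192) = 4 + ((296 - 3) - 1192) = 4 + (293 - 1192) = 4 - 899 = -895)
(-527 - v) + l = (-527 - 1*687) - 895 = (-527 - 687) - 895 = -1214 - 895 = -2109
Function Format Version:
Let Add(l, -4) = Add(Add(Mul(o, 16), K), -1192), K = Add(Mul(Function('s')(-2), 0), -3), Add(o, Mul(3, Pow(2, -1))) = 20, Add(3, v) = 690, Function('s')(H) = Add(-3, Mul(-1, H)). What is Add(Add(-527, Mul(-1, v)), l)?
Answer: -2109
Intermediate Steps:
v = 687 (v = Add(-3, 690) = 687)
o = Rational(37, 2) (o = Add(Rational(-3, 2), 20) = Rational(37, 2) ≈ 18.500)
K = -3 (K = Add(Mul(Add(-3, Mul(-1, -2)), 0), -3) = Add(Mul(Add(-3, 2), 0), -3) = Add(Mul(-1, 0), -3) = Add(0, -3) = -3)
l = -895 (l = Add(4, Add(Add(Mul(Rational(37, 2), 16), -3), -1192)) = Add(4, Add(Add(296, -3), -1192)) = Add(4, Add(293, -1192)) = Add(4, -899) = -895)
Add(Add(-527, Mul(-1, v)), l) = Add(Add(-527, Mul(-1, 687)), -895) = Add(Add(-527, -687), -895) = Add(-1214, -895) = -2109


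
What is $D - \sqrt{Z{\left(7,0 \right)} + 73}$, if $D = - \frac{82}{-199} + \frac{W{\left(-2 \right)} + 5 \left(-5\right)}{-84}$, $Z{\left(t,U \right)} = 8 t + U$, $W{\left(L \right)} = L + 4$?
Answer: $\frac{11465}{16716} - \sqrt{129} \approx -10.672$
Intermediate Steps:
$W{\left(L \right)} = 4 + L$
$Z{\left(t,U \right)} = U + 8 t$
$D = \frac{11465}{16716}$ ($D = - \frac{82}{-199} + \frac{\left(4 - 2\right) + 5 \left(-5\right)}{-84} = \left(-82\right) \left(- \frac{1}{199}\right) + \left(2 - 25\right) \left(- \frac{1}{84}\right) = \frac{82}{199} - - \frac{23}{84} = \frac{82}{199} + \frac{23}{84} = \frac{11465}{16716} \approx 0.68587$)
$D - \sqrt{Z{\left(7,0 \right)} + 73} = \frac{11465}{16716} - \sqrt{\left(0 + 8 \cdot 7\right) + 73} = \frac{11465}{16716} - \sqrt{\left(0 + 56\right) + 73} = \frac{11465}{16716} - \sqrt{56 + 73} = \frac{11465}{16716} - \sqrt{129}$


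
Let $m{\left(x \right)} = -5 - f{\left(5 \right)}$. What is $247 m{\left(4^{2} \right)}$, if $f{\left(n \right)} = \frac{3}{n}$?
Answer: $- \frac{6916}{5} \approx -1383.2$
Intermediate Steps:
$m{\left(x \right)} = - \frac{28}{5}$ ($m{\left(x \right)} = -5 - \frac{3}{5} = - \frac{28}{5}$)
$247 m{\left(4^{2} \right)} = 247 \left(- \frac{28}{5}\right) = - \frac{6916}{5}$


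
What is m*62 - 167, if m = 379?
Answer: 23331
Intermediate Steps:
m*62 - 167 = 379*62 - 167 = 23498 - 167 = 23331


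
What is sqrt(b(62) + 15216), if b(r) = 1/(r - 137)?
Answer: sqrt(3423597)/15 ≈ 123.35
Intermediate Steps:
b(r) = 1/(-137 + r)
sqrt(b(62) + 15216) = sqrt(1/(-137 + 62) + 15216) = sqrt(1/(-75) + 15216) = sqrt(-1/75 + 15216) = sqrt(1141199/75) = sqrt(3423597)/15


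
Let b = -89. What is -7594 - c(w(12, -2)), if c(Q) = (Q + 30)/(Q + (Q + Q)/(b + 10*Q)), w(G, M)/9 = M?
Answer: -6082256/801 ≈ -7593.3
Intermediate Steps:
w(G, M) = 9*M
c(Q) = (30 + Q)/(Q + 2*Q/(-89 + 10*Q)) (c(Q) = (Q + 30)/(Q + (Q + Q)/(-89 + 10*Q)) = (30 + Q)/(Q + (2*Q)/(-89 + 10*Q)) = (30 + Q)/(Q + 2*Q/(-89 + 10*Q)))
-7594 - c(w(12, -2)) = -7594 - (-2670 + 10*(9*(-2))² + 211*(9*(-2)))/((9*(-2))*(-87 + 10*(9*(-2)))) = -7594 - (-2670 + 10*(-18)² + 211*(-18))/((-18)*(-87 + 10*(-18))) = -7594 - (-1)*(-2670 + 10*324 - 3798)/(18*(-87 - 180)) = -7594 - (-1)*(-2670 + 3240 - 3798)/(18*(-267)) = -7594 - (-1)*(-1)*(-3228)/(18*267) = -7594 - 1*(-538/801) = -7594 + 538/801 = -6082256/801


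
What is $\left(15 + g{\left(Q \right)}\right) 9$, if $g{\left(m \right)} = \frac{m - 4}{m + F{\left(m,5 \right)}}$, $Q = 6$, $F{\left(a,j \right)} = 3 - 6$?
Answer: $141$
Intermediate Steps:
$F{\left(a,j \right)} = -3$ ($F{\left(a,j \right)} = 3 - 6 = -3$)
$g{\left(m \right)} = \frac{-4 + m}{-3 + m}$ ($g{\left(m \right)} = \frac{m - 4}{m - 3} = \frac{-4 + m}{-3 + m}$)
$\left(15 + g{\left(Q \right)}\right) 9 = \left(15 + \frac{-4 + 6}{-3 + 6}\right) 9 = \left(15 + \frac{1}{3} \cdot 2\right) 9 = \left(15 + \frac{2}{3}\right) 9 = \frac{47}{3} \cdot 9 = 141$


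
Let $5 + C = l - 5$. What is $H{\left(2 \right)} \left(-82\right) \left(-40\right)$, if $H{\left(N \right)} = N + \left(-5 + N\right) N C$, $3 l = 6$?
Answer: $164000$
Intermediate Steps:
$l = 2$ ($l = \frac{1}{3} \cdot 6 = 2$)
$C = -8$ ($C = -5 + \left(2 - 5\right) = -5 - 3 = -8$)
$H{\left(N \right)} = N - 8 N \left(-5 + N\right)$ ($H{\left(N \right)} = N + \left(-5 + N\right) N \left(-8\right) = N + N \left(-5 + N\right) \left(-8\right) = N - 8 N \left(-5 + N\right)$)
$H{\left(2 \right)} \left(-82\right) \left(-40\right) = 2 \left(41 - 16\right) \left(-82\right) \left(-40\right) = 2 \cdot 25 \left(-82\right) \left(-40\right) = 50 \left(-82\right) \left(-40\right) = \left(-4100\right) \left(-40\right) = 164000$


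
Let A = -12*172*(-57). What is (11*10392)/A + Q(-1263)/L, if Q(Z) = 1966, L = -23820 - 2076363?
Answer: 3331178099/3431699022 ≈ 0.97071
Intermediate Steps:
L = -2100183
A = 117648 (A = -2064*(-57) = 117648)
(11*10392)/A + Q(-1263)/L = (11*10392)/117648 + 1966/(-2100183) = 114312*(1/117648) + 1966*(-1/2100183) = 4763/4902 - 1966/2100183 = 3331178099/3431699022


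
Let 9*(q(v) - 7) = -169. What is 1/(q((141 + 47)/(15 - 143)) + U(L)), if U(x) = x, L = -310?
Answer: -9/2896 ≈ -0.0031077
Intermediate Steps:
q(v) = -106/9 (q(v) = 7 + (⅑)*(-169) = 7 - 169/9 = -106/9)
1/(q((141 + 47)/(15 - 143)) + U(L)) = 1/(-106/9 - 310) = 1/(-2896/9) = -9/2896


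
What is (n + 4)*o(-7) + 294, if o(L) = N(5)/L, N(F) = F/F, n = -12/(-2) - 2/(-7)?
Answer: 14334/49 ≈ 292.53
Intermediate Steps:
n = 44/7 (n = -12*(-1/2) - 2*(-1/7) = 6 + 2/7 = 44/7 ≈ 6.2857)
N(F) = 1
o(L) = 1/L
(n + 4)*o(-7) + 294 = (44/7 + 4)/(-7) + 294 = (72/7)*(-1/7) + 294 = -72/49 + 294 = 14334/49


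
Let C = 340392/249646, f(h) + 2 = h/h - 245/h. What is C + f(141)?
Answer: -24184042/17600043 ≈ -1.3741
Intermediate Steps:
f(h) = -1 - 245/h (f(h) = -2 + (h/h - 245/h) = -2 + (1 - 245/h) = -1 - 245/h)
C = 170196/124823 (C = 340392*(1/249646) = 170196/124823 ≈ 1.3635)
C + f(141) = 170196/124823 + (-245 - 1*141)/141 = 170196/124823 + (-245 - 141)/141 = 170196/124823 + (1/141)*(-386) = 170196/124823 - 386/141 = -24184042/17600043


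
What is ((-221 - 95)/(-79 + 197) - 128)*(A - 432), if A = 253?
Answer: 1380090/59 ≈ 23391.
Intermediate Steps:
((-221 - 95)/(-79 + 197) - 128)*(A - 432) = ((-221 - 95)/(-79 + 197) - 128)*(253 - 432) = (-316/118 - 128)*(-179) = (-316*1/118 - 128)*(-179) = (-158/59 - 128)*(-179) = -7710/59*(-179) = 1380090/59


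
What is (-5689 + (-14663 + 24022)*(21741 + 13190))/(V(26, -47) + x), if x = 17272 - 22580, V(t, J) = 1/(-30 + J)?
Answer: -8390780860/136239 ≈ -61589.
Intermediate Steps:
x = -5308
(-5689 + (-14663 + 24022)*(21741 + 13190))/(V(26, -47) + x) = (-5689 + (-14663 + 24022)*(21741 + 13190))/(1/(-30 - 47) - 5308) = (-5689 + 9359*34931)/(1/(-77) - 5308) = (-5689 + 326919229)/(-1/77 - 5308) = 326913540/(-408717/77) = 326913540*(-77/408717) = -8390780860/136239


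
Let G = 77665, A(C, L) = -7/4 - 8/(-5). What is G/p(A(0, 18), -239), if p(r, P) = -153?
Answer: -77665/153 ≈ -507.61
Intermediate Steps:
A(C, L) = -3/20 (A(C, L) = -7*1/4 - 8*(-1/5) = -7/4 + 8/5 = -3/20)
G/p(A(0, 18), -239) = 77665/(-153) = 77665*(-1/153) = -77665/153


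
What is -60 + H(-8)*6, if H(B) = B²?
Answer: 324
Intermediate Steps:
-60 + H(-8)*6 = -60 + (-8)²*6 = -60 + 64*6 = -60 + 384 = 324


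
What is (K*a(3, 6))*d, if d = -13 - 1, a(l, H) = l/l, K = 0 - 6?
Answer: 84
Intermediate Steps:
K = -6
a(l, H) = 1
d = -14
(K*a(3, 6))*d = -6*1*(-14) = -6*(-14) = 84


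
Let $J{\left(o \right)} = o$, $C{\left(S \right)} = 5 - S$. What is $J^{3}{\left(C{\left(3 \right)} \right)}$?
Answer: $8$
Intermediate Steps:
$J^{3}{\left(C{\left(3 \right)} \right)} = \left(5 - 3\right)^{3} = 2^{3} = 8$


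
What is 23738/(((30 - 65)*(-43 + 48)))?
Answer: -23738/175 ≈ -135.65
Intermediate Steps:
23738/(((30 - 65)*(-43 + 48))) = 23738/((-35*5)) = 23738/(-175) = 23738*(-1/175) = -23738/175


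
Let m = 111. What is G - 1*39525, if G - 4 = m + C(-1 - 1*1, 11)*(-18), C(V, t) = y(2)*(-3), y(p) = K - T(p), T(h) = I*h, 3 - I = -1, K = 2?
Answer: -39734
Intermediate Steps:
I = 4 (I = 3 - 1*(-1) = 3 + 1 = 4)
T(h) = 4*h
y(p) = 2 - 4*p
C(V, t) = 18 (C(V, t) = (2 - 4*2)*(-3) = (2 - 8)*(-3) = -6*(-3) = 18)
G = -209 (G = 4 + (111 + 18*(-18)) = 4 + (111 - 324) = 4 - 213 = -209)
G - 1*39525 = -209 - 1*39525 = -209 - 39525 = -39734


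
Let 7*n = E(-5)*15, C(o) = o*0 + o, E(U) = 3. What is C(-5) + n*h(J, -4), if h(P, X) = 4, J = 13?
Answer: 145/7 ≈ 20.714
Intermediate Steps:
C(o) = o (C(o) = 0 + o = o)
n = 45/7 (n = (3*15)/7 = (⅐)*45 = 45/7 ≈ 6.4286)
C(-5) + n*h(J, -4) = -5 + (45/7)*4 = -5 + 180/7 = 145/7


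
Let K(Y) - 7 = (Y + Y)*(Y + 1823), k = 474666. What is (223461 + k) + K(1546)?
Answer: 11115082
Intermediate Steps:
K(Y) = 7 + 2*Y*(1823 + Y) (K(Y) = 7 + (Y + Y)*(Y + 1823) = 7 + (2*Y)*(1823 + Y) = 7 + 2*Y*(1823 + Y))
(223461 + k) + K(1546) = (223461 + 474666) + (7 + 2*1546² + 3646*1546) = 698127 + (7 + 2*2390116 + 5636716) = 698127 + (7 + 4780232 + 5636716) = 698127 + 10416955 = 11115082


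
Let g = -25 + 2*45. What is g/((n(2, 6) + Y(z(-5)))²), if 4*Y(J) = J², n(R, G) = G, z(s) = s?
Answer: 1040/2401 ≈ 0.43315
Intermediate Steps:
Y(J) = J²/4
g = 65 (g = -25 + 90 = 65)
g/((n(2, 6) + Y(z(-5)))²) = 65/((6 + (¼)*(-5)²)²) = 65/((6 + (¼)*25)²) = 65/((6 + 25/4)²) = 65/((49/4)²) = 65/(2401/16) = 65*(16/2401) = 1040/2401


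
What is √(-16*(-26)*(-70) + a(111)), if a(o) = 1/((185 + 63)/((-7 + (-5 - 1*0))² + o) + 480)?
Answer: I*√109509624442310/61324 ≈ 170.65*I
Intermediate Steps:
a(o) = 1/(480 + 248/(144 + o)) (a(o) = 1/(248/((-7 + (-5 + 0))² + o) + 480) = 1/(248/((-7 - 5)² + o) + 480) = 1/(248/((-12)² + o) + 480) = 1/(248/(144 + o) + 480) = 1/(480 + 248/(144 + o)))
√(-16*(-26)*(-70) + a(111)) = √(-16*(-26)*(-70) + (144 + 111)/(8*(8671 + 60*111))) = √(416*(-70) + (⅛)*255/(8671 + 6660)) = √(-29120 + (⅛)*255/15331) = √(-29120 + (⅛)*(1/15331)*255) = √(-29120 + 255/122648) = √(-3571509505/122648) = I*√109509624442310/61324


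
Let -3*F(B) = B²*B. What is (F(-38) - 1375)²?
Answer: 2575258009/9 ≈ 2.8614e+8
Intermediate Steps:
F(B) = -B³/3 (F(B) = -B²*B/3 = -B³/3)
(F(-38) - 1375)² = (-⅓*(-38)³ - 1375)² = (-⅓*(-54872) - 1375)² = (54872/3 - 1375)² = (50747/3)² = 2575258009/9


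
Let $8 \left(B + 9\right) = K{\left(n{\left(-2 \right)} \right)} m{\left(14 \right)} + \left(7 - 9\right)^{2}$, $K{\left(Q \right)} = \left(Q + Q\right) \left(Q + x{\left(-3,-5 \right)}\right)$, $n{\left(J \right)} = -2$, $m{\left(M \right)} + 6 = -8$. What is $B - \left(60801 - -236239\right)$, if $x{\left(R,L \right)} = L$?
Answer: $- \frac{594195}{2} \approx -2.971 \cdot 10^{5}$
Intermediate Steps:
$m{\left(M \right)} = -14$ ($m{\left(M \right)} = -6 - 8 = -14$)
$K{\left(Q \right)} = 2 Q \left(-5 + Q\right)$ ($K{\left(Q \right)} = \left(Q + Q\right) \left(Q - 5\right) = 2 Q \left(-5 + Q\right)$)
$B = - \frac{115}{2}$ ($B = -9 + \frac{2 \left(-2\right) \left(-5 - 2\right) \left(-14\right) + \left(7 - 9\right)^{2}}{8} = -9 + \frac{2 \left(-2\right) \left(-7\right) \left(-14\right) + \left(-2\right)^{2}}{8} = -9 + \frac{28 \left(-14\right) + 4}{8} = -9 + \frac{-392 + 4}{8} = -9 + \frac{1}{8} \left(-388\right) = -9 - \frac{97}{2} = - \frac{115}{2} \approx -57.5$)
$B - \left(60801 - -236239\right) = - \frac{115}{2} - \left(60801 - -236239\right) = - \frac{115}{2} - \left(60801 + 236239\right) = - \frac{115}{2} - 297040 = - \frac{594195}{2}$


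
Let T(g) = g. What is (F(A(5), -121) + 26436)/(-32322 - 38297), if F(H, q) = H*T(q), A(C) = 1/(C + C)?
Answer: -264239/706190 ≈ -0.37418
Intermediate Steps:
A(C) = 1/(2*C)
F(H, q) = H*q
(F(A(5), -121) + 26436)/(-32322 - 38297) = (((½)/5)*(-121) + 26436)/(-32322 - 38297) = (((½)*(⅕))*(-121) + 26436)/(-70619) = ((⅒)*(-121) + 26436)*(-1/70619) = (-121/10 + 26436)*(-1/70619) = (264239/10)*(-1/70619) = -264239/706190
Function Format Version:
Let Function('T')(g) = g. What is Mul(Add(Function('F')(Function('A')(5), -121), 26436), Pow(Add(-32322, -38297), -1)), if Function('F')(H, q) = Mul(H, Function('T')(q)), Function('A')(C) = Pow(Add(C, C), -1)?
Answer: Rational(-264239, 706190) ≈ -0.37418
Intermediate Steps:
Function('A')(C) = Mul(Rational(1, 2), Pow(C, -1)) (Function('A')(C) = Pow(Mul(2, C), -1) = Mul(Rational(1, 2), Pow(C, -1)))
Function('F')(H, q) = Mul(H, q)
Mul(Add(Function('F')(Function('A')(5), -121), 26436), Pow(Add(-32322, -38297), -1)) = Mul(Add(Mul(Mul(Rational(1, 2), Pow(5, -1)), -121), 26436), Pow(Add(-32322, -38297), -1)) = Mul(Add(Mul(Mul(Rational(1, 2), Rational(1, 5)), -121), 26436), Pow(-70619, -1)) = Mul(Add(Mul(Rational(1, 10), -121), 26436), Rational(-1, 70619)) = Mul(Add(Rational(-121, 10), 26436), Rational(-1, 70619)) = Mul(Rational(264239, 10), Rational(-1, 70619)) = Rational(-264239, 706190)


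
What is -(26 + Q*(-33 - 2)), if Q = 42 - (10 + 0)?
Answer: 1094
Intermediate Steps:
Q = 32 (Q = 42 - 1*10 = 42 - 10 = 32)
-(26 + Q*(-33 - 2)) = -(26 + 32*(-33 - 2)) = -(26 + 32*(-35)) = -(26 - 1120) = -1*(-1094) = 1094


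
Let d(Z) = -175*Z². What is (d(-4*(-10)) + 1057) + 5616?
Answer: -273327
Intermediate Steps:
(d(-4*(-10)) + 1057) + 5616 = (-175*(-4*(-10))² + 1057) + 5616 = (-175*40² + 1057) + 5616 = (-175*1600 + 1057) + 5616 = (-280000 + 1057) + 5616 = -278943 + 5616 = -273327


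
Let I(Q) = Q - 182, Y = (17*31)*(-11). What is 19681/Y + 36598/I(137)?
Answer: -213044251/260865 ≈ -816.68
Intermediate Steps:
Y = -5797 (Y = 527*(-11) = -5797)
I(Q) = -182 + Q
19681/Y + 36598/I(137) = 19681/(-5797) + 36598/(-182 + 137) = 19681*(-1/5797) + 36598/(-45) = -19681/5797 + 36598*(-1/45) = -19681/5797 - 36598/45 = -213044251/260865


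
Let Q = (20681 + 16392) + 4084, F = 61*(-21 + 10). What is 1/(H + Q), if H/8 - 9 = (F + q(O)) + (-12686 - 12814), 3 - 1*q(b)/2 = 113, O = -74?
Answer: -1/169899 ≈ -5.8858e-6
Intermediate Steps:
q(b) = -220 (q(b) = 6 - 2*113 = 6 - 226 = -220)
F = -671 (F = 61*(-11) = -671)
H = -211056 (H = 72 + 8*((-671 - 220) + (-12686 - 12814)) = 72 + 8*(-891 - 25500) = 72 + 8*(-26391) = 72 - 211128 = -211056)
Q = 41157 (Q = 37073 + 4084 = 41157)
1/(H + Q) = 1/(-211056 + 41157) = 1/(-169899) = -1/169899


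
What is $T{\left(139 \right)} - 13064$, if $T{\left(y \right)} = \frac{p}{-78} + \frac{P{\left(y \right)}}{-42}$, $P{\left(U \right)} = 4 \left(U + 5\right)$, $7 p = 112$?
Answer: $- \frac{3570272}{273} \approx -13078.0$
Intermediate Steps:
$p = 16$ ($p = \frac{1}{7} \cdot 112 = 16$)
$P{\left(U \right)} = 20 + 4 U$ ($P{\left(U \right)} = 4 \left(5 + U\right) = 20 + 4 U$)
$T{\left(y \right)} = - \frac{62}{91} - \frac{2 y}{21}$ ($T{\left(y \right)} = \frac{16}{-78} + \frac{20 + 4 y}{-42} = 16 \left(- \frac{1}{78}\right) + \left(20 + 4 y\right) \left(- \frac{1}{42}\right) = - \frac{8}{39} - \left(\frac{10}{21} + \frac{2 y}{21}\right) = - \frac{62}{91} - \frac{2 y}{21}$)
$T{\left(139 \right)} - 13064 = \left(- \frac{62}{91} - \frac{278}{21}\right) - 13064 = - \frac{3800}{273} - 13064 = - \frac{3570272}{273}$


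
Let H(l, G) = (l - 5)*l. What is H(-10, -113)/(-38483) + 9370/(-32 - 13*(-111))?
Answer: 360374060/54299513 ≈ 6.6368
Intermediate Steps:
H(l, G) = l*(-5 + l) (H(l, G) = (-5 + l)*l = l*(-5 + l))
H(-10, -113)/(-38483) + 9370/(-32 - 13*(-111)) = -10*(-5 - 10)/(-38483) + 9370/(-32 - 13*(-111)) = -10*(-15)*(-1/38483) + 9370/(-32 + 1443) = 150*(-1/38483) + 9370/1411 = -150/38483 + 9370*(1/1411) = -150/38483 + 9370/1411 = 360374060/54299513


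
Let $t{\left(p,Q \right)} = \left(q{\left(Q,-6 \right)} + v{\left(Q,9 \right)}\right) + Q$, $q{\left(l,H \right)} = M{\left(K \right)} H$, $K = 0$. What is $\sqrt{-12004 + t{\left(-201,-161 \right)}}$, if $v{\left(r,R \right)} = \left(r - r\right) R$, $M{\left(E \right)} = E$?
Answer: $i \sqrt{12165} \approx 110.3 i$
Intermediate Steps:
$q{\left(l,H \right)} = 0$ ($q{\left(l,H \right)} = 0 H = 0$)
$v{\left(r,R \right)} = 0$ ($v{\left(r,R \right)} = 0 R = 0$)
$t{\left(p,Q \right)} = Q$ ($t{\left(p,Q \right)} = \left(0 + 0\right) + Q = 0 + Q = Q$)
$\sqrt{-12004 + t{\left(-201,-161 \right)}} = \sqrt{-12004 - 161} = \sqrt{-12165} = i \sqrt{12165}$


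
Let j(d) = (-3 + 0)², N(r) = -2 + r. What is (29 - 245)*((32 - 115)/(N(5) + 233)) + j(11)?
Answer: 5013/59 ≈ 84.966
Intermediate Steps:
j(d) = 9 (j(d) = (-3)² = 9)
(29 - 245)*((32 - 115)/(N(5) + 233)) + j(11) = (29 - 245)*((32 - 115)/((-2 + 5) + 233)) + 9 = -(-17928)/(3 + 233) + 9 = -(-17928)/236 + 9 = -216*(-83/236) + 9 = 4482/59 + 9 = 5013/59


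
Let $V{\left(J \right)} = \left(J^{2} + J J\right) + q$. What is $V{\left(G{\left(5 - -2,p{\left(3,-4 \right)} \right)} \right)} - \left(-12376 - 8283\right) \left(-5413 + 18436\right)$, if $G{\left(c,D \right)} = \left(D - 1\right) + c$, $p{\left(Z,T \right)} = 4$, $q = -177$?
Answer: $269042180$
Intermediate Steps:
$G{\left(c,D \right)} = -1 + D + c$ ($G{\left(c,D \right)} = \left(-1 + D\right) + c = -1 + D + c$)
$V{\left(J \right)} = -177 + 2 J^{2}$ ($V{\left(J \right)} = \left(J^{2} + J J\right) - 177 = \left(J^{2} + J^{2}\right) - 177 = 2 J^{2} - 177 = -177 + 2 J^{2}$)
$V{\left(G{\left(5 - -2,p{\left(3,-4 \right)} \right)} \right)} - \left(-12376 - 8283\right) \left(-5413 + 18436\right) = \left(-177 + 2 \left(-1 + 4 + \left(5 - -2\right)\right)^{2}\right) - \left(-12376 - 8283\right) \left(-5413 + 18436\right) = \left(-177 + 2 \left(-1 + 4 + \left(5 + 2\right)\right)^{2}\right) - \left(-20659\right) 13023 = \left(-177 + 2 \left(-1 + 4 + 7\right)^{2}\right) - -269042157 = \left(-177 + 2 \cdot 10^{2}\right) + 269042157 = \left(-177 + 2 \cdot 100\right) + 269042157 = \left(-177 + 200\right) + 269042157 = 23 + 269042157 = 269042180$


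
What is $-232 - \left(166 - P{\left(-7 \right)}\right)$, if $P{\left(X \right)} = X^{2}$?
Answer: $-349$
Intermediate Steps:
$-232 - \left(166 - P{\left(-7 \right)}\right) = -232 + \left(\left(-19 + \left(\left(6 + 14\right) + \left(-7\right)^{2}\right)\right) - 167\right) = -232 + \left(\left(-19 + \left(20 + 49\right)\right) - 167\right) = -232 + \left(\left(-19 + 69\right) - 167\right) = -232 + \left(50 - 167\right) = -232 - 117 = -349$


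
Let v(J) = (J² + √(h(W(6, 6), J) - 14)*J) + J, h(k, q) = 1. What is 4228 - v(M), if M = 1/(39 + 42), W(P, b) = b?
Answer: 27739826/6561 - I*√13/81 ≈ 4228.0 - 0.044513*I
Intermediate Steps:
M = 1/81 ≈ 0.012346
v(J) = J + J² + I*J*√13 (v(J) = (J² + √(1 - 14)*J) + J = (J² + √(-13)*J) + J = (J² + (I*√13)*J) + J = (J² + I*J*√13) + J = J + J² + I*J*√13)
4228 - v(M) = 4228 - (1 + 1/81 + I*√13)/81 = 4228 - (82/81 + I*√13)/81 = 4228 - (82/6561 + I*√13/81) = 4228 + (-82/6561 - I*√13/81) = 27739826/6561 - I*√13/81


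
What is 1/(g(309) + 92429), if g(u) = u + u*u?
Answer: 1/188219 ≈ 5.3130e-6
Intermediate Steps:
g(u) = u + u**2
1/(g(309) + 92429) = 1/(309*(1 + 309) + 92429) = 1/(309*310 + 92429) = 1/(95790 + 92429) = 1/188219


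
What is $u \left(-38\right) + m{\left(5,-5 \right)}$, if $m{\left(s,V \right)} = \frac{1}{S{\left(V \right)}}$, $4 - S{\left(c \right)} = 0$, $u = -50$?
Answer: $\frac{7601}{4} \approx 1900.3$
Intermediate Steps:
$S{\left(c \right)} = 4$ ($S{\left(c \right)} = 4 - 0 = 4 + 0 = 4$)
$m{\left(s,V \right)} = \frac{1}{4}$
$u \left(-38\right) + m{\left(5,-5 \right)} = \left(-50\right) \left(-38\right) + \frac{1}{4} = 1900 + \frac{1}{4} = \frac{7601}{4}$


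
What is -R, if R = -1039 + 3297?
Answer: -2258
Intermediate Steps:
R = 2258
-R = -1*2258 = -2258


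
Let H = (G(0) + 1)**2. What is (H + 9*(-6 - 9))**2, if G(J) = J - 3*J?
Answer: 17956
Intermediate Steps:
G(J) = -2*J
H = 1 (H = (-2*0 + 1)**2 = (0 + 1)**2 = 1**2 = 1)
(H + 9*(-6 - 9))**2 = (1 + 9*(-6 - 9))**2 = (1 + 9*(-15))**2 = (1 - 135)**2 = (-134)**2 = 17956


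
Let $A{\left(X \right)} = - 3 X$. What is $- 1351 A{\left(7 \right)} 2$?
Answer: $56742$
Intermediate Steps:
$- 1351 A{\left(7 \right)} 2 = - 1351 \left(-3\right) 7 \cdot 2 = - 1351 \left(\left(-21\right) 2\right) = \left(-1351\right) \left(-42\right) = 56742$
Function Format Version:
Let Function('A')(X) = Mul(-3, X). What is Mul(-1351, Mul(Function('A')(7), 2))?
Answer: 56742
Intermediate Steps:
Mul(-1351, Mul(Function('A')(7), 2)) = Mul(-1351, Mul(Mul(-3, 7), 2)) = Mul(-1351, Mul(-21, 2)) = Mul(-1351, -42) = 56742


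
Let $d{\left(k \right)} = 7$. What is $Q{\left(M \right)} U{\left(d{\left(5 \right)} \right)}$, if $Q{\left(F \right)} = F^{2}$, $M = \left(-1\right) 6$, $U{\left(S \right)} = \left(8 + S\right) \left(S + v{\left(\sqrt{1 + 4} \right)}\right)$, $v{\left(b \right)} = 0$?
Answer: $3780$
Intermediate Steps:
$U{\left(S \right)} = S \left(8 + S\right)$ ($U{\left(S \right)} = \left(8 + S\right) \left(S + 0\right) = \left(8 + S\right) S = S \left(8 + S\right)$)
$M = -6$
$Q{\left(M \right)} U{\left(d{\left(5 \right)} \right)} = \left(-6\right)^{2} \cdot 7 \left(8 + 7\right) = 36 \cdot 7 \cdot 15 = 36 \cdot 105 = 3780$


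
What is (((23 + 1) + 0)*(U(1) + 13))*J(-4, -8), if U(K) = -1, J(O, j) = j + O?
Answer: -3456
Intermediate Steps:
J(O, j) = O + j
(((23 + 1) + 0)*(U(1) + 13))*J(-4, -8) = (((23 + 1) + 0)*(-1 + 13))*(-4 - 8) = ((24 + 0)*12)*(-12) = (24*12)*(-12) = 288*(-12) = -3456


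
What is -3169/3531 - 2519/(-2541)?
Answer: 2320/24717 ≈ 0.093863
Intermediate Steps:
-3169/3531 - 2519/(-2541) = -3169*1/3531 - 2519*(-1/2541) = -3169/3531 + 229/231 = 2320/24717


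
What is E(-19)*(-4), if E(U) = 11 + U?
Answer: 32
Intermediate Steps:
E(-19)*(-4) = (11 - 19)*(-4) = -8*(-4) = 32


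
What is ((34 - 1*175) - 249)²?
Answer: 152100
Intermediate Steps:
((34 - 1*175) - 249)² = ((34 - 175) - 249)² = (-141 - 249)² = (-390)² = 152100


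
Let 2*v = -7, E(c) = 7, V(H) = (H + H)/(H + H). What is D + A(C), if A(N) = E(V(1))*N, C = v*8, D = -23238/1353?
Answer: -96142/451 ≈ -213.18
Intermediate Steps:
V(H) = 1 (V(H) = (2*H)/((2*H)) = (2*H)*(1/(2*H)) = 1)
D = -7746/451 (D = -23238*1/1353 = -7746/451 ≈ -17.175)
v = -7/2 (v = (½)*(-7) = -7/2 ≈ -3.5000)
C = -28 (C = -7/2*8 = -28)
A(N) = 7*N
D + A(C) = -7746/451 + 7*(-28) = -7746/451 - 196 = -96142/451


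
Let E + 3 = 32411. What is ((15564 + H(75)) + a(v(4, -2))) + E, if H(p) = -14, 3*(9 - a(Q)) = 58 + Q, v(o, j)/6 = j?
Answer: 143855/3 ≈ 47952.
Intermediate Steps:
v(o, j) = 6*j
a(Q) = -31/3 - Q/3 (a(Q) = 9 - (58 + Q)/3 = 9 + (-58/3 - Q/3) = -31/3 - Q/3)
E = 32408 (E = -3 + 32411 = 32408)
((15564 + H(75)) + a(v(4, -2))) + E = ((15564 - 14) + (-31/3 - 2*(-2))) + 32408 = (15550 + (-31/3 - 1/3*(-12))) + 32408 = (15550 + (-31/3 + 4)) + 32408 = (15550 - 19/3) + 32408 = 46631/3 + 32408 = 143855/3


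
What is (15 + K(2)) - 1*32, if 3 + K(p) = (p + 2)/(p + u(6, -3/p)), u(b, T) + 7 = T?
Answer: -268/13 ≈ -20.615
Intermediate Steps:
u(b, T) = -7 + T
K(p) = -3 + (2 + p)/(-7 + p - 3/p) (K(p) = -3 + (p + 2)/(p + (-7 - 3/p)) = -3 + (2 + p)/(-7 + p - 3/p))
(15 + K(2)) - 1*32 = (15 + (-9 - 21*2 + 2*2*(-1 + 2))/(3 + 2*(7 - 1*2))) - 1*32 = (15 + (-9 - 42 + 2*2*1)/(3 + 2*(7 - 2))) - 32 = (15 + (-9 - 42 + 4)/(3 + 2*5)) - 32 = (15 - 47/(3 + 10)) - 32 = (15 - 47/13) - 32 = 148/13 - 32 = -268/13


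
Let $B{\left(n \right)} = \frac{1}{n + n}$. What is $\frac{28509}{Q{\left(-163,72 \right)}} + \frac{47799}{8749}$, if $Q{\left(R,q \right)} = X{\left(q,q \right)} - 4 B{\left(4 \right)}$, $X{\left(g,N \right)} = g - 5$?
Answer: $\frac{505207749}{1163617} \approx 434.17$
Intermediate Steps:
$X{\left(g,N \right)} = -5 + g$
$B{\left(n \right)} = \frac{1}{2 n}$
$Q{\left(R,q \right)} = - \frac{11}{2} + q$ ($Q{\left(R,q \right)} = \left(-5 + q\right) - 4 \frac{1}{2 \cdot 4} = \left(-5 + q\right) - 4 \cdot \frac{1}{2} \cdot \frac{1}{4} = \left(-5 + q\right) - \frac{1}{2} = - \frac{11}{2} + q$)
$\frac{28509}{Q{\left(-163,72 \right)}} + \frac{47799}{8749} = \frac{28509}{- \frac{11}{2} + 72} + \frac{47799}{8749} = \frac{28509}{\frac{133}{2}} + 47799 \cdot \frac{1}{8749} = 28509 \cdot \frac{2}{133} + \frac{47799}{8749} = \frac{57018}{133} + \frac{47799}{8749} = \frac{505207749}{1163617}$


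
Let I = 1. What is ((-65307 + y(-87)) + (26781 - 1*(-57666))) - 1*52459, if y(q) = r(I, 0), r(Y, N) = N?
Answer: -33319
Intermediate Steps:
y(q) = 0
((-65307 + y(-87)) + (26781 - 1*(-57666))) - 1*52459 = ((-65307 + 0) + (26781 - 1*(-57666))) - 1*52459 = (-65307 + (26781 + 57666)) - 52459 = (-65307 + 84447) - 52459 = 19140 - 52459 = -33319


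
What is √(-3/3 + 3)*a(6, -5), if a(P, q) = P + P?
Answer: 12*√2 ≈ 16.971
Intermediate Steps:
a(P, q) = 2*P
√(-3/3 + 3)*a(6, -5) = √(-3/3 + 3)*(2*6) = √(-3*⅓ + 3)*12 = √(-1 + 3)*12 = √2*12 = 12*√2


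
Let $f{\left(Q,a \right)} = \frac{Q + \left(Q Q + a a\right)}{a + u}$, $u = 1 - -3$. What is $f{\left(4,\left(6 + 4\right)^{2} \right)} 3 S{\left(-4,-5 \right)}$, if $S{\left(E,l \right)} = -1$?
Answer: $- \frac{7515}{26} \approx -289.04$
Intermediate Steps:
$u = 4$ ($u = 1 + 3 = 4$)
$f{\left(Q,a \right)} = \frac{Q + Q^{2} + a^{2}}{4 + a}$ ($f{\left(Q,a \right)} = \frac{Q + \left(Q Q + a a\right)}{a + 4} = \frac{Q + \left(Q^{2} + a^{2}\right)}{4 + a} = \frac{Q + Q^{2} + a^{2}}{4 + a}$)
$f{\left(4,\left(6 + 4\right)^{2} \right)} 3 S{\left(-4,-5 \right)} = \frac{4 + 4^{2} + \left(\left(6 + 4\right)^{2}\right)^{2}}{4 + \left(6 + 4\right)^{2}} \cdot 3 \left(-1\right) = \frac{4 + 16 + \left(10^{2}\right)^{2}}{4 + 10^{2}} \cdot 3 \left(-1\right) = \frac{4 + 16 + 100^{2}}{4 + 100} \cdot 3 \left(-1\right) = \frac{4 + 16 + 10000}{104} \cdot 3 \left(-1\right) = \frac{1}{104} \cdot 10020 \cdot 3 \left(-1\right) = \frac{2505}{26} \cdot 3 \left(-1\right) = \frac{7515}{26} \left(-1\right) = - \frac{7515}{26}$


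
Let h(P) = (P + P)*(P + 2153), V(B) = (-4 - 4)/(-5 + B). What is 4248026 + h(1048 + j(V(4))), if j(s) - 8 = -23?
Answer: 10830302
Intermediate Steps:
V(B) = -8/(-5 + B)
j(s) = -15 (j(s) = 8 - 23 = -15)
h(P) = 2*P*(2153 + P) (h(P) = (2*P)*(2153 + P) = 2*P*(2153 + P))
4248026 + h(1048 + j(V(4))) = 4248026 + 2*(1048 - 15)*(2153 + (1048 - 15)) = 4248026 + 2*1033*(2153 + 1033) = 4248026 + 2*1033*3186 = 4248026 + 6582276 = 10830302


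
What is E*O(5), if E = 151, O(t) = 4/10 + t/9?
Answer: 6493/45 ≈ 144.29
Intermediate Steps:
O(t) = 2/5 + t/9 (O(t) = 4*(1/10) + t*(1/9) = 2/5 + t/9)
E*O(5) = 151*(2/5 + (1/9)*5) = 151*(2/5 + 5/9) = 151*(43/45) = 6493/45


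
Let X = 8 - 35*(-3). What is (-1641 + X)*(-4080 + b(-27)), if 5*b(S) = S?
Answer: 31212456/5 ≈ 6.2425e+6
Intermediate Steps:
b(S) = S/5
X = 113 (X = 8 + 105 = 113)
(-1641 + X)*(-4080 + b(-27)) = (-1641 + 113)*(-4080 + (⅕)*(-27)) = -1528*(-4080 - 27/5) = -1528*(-20427/5) = 31212456/5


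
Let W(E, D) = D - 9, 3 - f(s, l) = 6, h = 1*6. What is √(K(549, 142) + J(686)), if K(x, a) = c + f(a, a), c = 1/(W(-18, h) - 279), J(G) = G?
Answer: √54314610/282 ≈ 26.134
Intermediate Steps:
h = 6
f(s, l) = -3 (f(s, l) = 3 - 1*6 = 3 - 6 = -3)
W(E, D) = -9 + D
c = -1/282 (c = 1/((-9 + 6) - 279) = 1/(-3 - 279) = 1/(-282) = -1/282 ≈ -0.0035461)
K(x, a) = -847/282 (K(x, a) = -1/282 - 3 = -847/282)
√(K(549, 142) + J(686)) = √(-847/282 + 686) = √(192605/282) = √54314610/282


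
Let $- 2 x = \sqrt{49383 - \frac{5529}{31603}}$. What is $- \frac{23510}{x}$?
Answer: $\frac{61126 \sqrt{72960173385}}{78032271} \approx 211.59$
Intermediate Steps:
$x = - \frac{\sqrt{72960173385}}{2431}$ ($x = - \frac{\sqrt{49383 - \frac{5529}{31603}}}{2} = - \frac{\sqrt{\frac{1560645420}{31603}}}{2} = - \frac{\frac{2}{2431} \sqrt{72960173385}}{2} = - \frac{\sqrt{72960173385}}{2431} \approx -111.11$)
$- \frac{23510}{x} = - \frac{23510}{\left(- \frac{1}{2431}\right) \sqrt{72960173385}} = - 23510 \left(- \frac{13 \sqrt{72960173385}}{390161355}\right) = \frac{61126 \sqrt{72960173385}}{78032271}$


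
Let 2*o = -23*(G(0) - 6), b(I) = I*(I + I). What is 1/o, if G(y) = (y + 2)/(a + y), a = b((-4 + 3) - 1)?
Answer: 8/529 ≈ 0.015123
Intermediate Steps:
b(I) = 2*I² (b(I) = I*(2*I) = 2*I²)
a = 8 (a = 2*((-4 + 3) - 1)² = 2*(-1 - 1)² = 2*(-2)² = 2*4 = 8)
G(y) = (2 + y)/(8 + y) (G(y) = (y + 2)/(8 + y) = (2 + y)/(8 + y))
o = 529/8 (o = (-23*((2 + 0)/(8 + 0) - 6))/2 = (-23*(2/8 - 6))/2 = (-23*((⅛)*2 - 6))/2 = (-23*(¼ - 6))/2 = (-23*(-23/4))/2 = (½)*(529/4) = 529/8 ≈ 66.125)
1/o = 1/(529/8) = 8/529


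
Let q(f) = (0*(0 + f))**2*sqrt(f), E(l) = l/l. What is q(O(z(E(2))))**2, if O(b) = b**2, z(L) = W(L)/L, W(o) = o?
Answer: 0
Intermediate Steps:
E(l) = 1
z(L) = 1 (z(L) = L/L = 1)
q(f) = 0 (q(f) = (0*f)**2*sqrt(f) = 0**2*sqrt(f) = 0*sqrt(f) = 0)
q(O(z(E(2))))**2 = 0**2 = 0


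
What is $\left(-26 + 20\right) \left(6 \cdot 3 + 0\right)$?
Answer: $-108$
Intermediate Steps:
$\left(-26 + 20\right) \left(6 \cdot 3 + 0\right) = - 6 \left(18 + 0\right) = \left(-6\right) 18 = -108$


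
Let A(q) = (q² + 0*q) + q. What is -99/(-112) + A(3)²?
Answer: 16227/112 ≈ 144.88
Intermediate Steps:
A(q) = q + q² (A(q) = (q² + 0) + q = q² + q = q + q²)
-99/(-112) + A(3)² = -99/(-112) + (3*(1 + 3))² = -99*(-1/112) + (3*4)² = 99/112 + 12² = 99/112 + 144 = 16227/112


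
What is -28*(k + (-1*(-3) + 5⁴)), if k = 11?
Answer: -17892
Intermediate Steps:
-28*(k + (-1*(-3) + 5⁴)) = -28*(11 + (-1*(-3) + 5⁴)) = -28*(11 + (3 + 625)) = -28*(11 + 628) = -28*639 = -17892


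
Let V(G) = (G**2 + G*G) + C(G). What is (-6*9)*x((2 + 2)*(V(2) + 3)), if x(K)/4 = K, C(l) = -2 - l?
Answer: -6048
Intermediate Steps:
V(G) = -2 - G + 2*G**2 (V(G) = (G**2 + G*G) + (-2 - G) = (G**2 + G**2) + (-2 - G) = 2*G**2 + (-2 - G) = -2 - G + 2*G**2)
x(K) = 4*K
(-6*9)*x((2 + 2)*(V(2) + 3)) = (-6*9)*(4*((2 + 2)*((-2 - 1*2 + 2*2**2) + 3))) = -216*4*((-2 - 2 + 2*4) + 3) = -216*4*((-2 - 2 + 8) + 3) = -216*4*(4 + 3) = -216*4*7 = -216*28 = -54*112 = -6048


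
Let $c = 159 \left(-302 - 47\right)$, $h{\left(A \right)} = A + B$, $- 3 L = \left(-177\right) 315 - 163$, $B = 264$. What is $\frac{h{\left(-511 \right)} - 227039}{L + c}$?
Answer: $\frac{681858}{110555} \approx 6.1676$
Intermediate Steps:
$L = \frac{55918}{3}$ ($L = - \frac{\left(-177\right) 315 - 163}{3} = - \frac{-55755 - 163}{3} = \left(- \frac{1}{3}\right) \left(-55918\right) = \frac{55918}{3} \approx 18639.0$)
$h{\left(A \right)} = 264 + A$ ($h{\left(A \right)} = A + 264 = 264 + A$)
$c = -55491$ ($c = 159 \left(-349\right) = -55491$)
$\frac{h{\left(-511 \right)} - 227039}{L + c} = \frac{\left(264 - 511\right) - 227039}{\frac{55918}{3} - 55491} = \frac{-247 - 227039}{- \frac{110555}{3}} = \left(-227286\right) \left(- \frac{3}{110555}\right) = \frac{681858}{110555}$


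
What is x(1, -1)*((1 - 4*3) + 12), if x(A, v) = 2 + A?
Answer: 3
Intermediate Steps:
x(1, -1)*((1 - 4*3) + 12) = (2 + 1)*((1 - 4*3) + 12) = 3*((1 - 12) + 12) = 3*(-11 + 12) = 3*1 = 3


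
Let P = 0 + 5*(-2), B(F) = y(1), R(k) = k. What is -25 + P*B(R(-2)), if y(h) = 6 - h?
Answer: -75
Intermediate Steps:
B(F) = 5 (B(F) = 6 - 1*1 = 6 - 1 = 5)
P = -10 (P = 0 - 10 = -10)
-25 + P*B(R(-2)) = -25 - 10*5 = -25 - 50 = -75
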